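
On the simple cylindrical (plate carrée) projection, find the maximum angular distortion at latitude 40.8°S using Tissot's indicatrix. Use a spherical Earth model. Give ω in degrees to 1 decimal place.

In the plate carrée (x = Rλ, y = Rφ), meridians are true-scale (h = 1) and parallels are stretched by k = sec φ.
At 40.8°: h = 1.000, k = 1.321; principal scales a = 1.321, b = 1.000.
sin(ω/2) = (a − b)/(a + b) = 0.3210/2.321 = 0.1383, so ω = 2 arcsin(0.1383) ≈ 15.9°.

15.9°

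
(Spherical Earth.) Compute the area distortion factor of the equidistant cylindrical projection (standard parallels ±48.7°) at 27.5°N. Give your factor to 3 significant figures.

0.744

With standard parallel φ₀ = 48.7°, the equirectangular projection gives x = Rλ cos φ₀, y = Rφ, so h = 1 and k = cos 48.7° / cos φ.
Areal scale = h·k = 1 × cos φ₀ / cos φ; at 27.5°, h = 1.000, k = 0.7441, so h·k = 0.7441.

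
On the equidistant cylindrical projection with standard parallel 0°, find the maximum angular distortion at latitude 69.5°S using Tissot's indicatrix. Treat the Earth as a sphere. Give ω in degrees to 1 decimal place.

57.5°

In the plate carrée (x = Rλ, y = Rφ), meridians are true-scale (h = 1) and parallels are stretched by k = sec φ.
At 69.5°: h = 1.000, k = 2.855; principal scales a = 2.855, b = 1.000.
sin(ω/2) = (a − b)/(a + b) = 1.855/3.855 = 0.4813, so ω = 2 arcsin(0.4813) ≈ 57.5°.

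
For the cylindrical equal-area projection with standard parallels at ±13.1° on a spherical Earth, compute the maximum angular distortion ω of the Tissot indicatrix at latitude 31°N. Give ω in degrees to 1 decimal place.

14.6°

Cylindrical equal-area (φ₀ = 13.1°): h = cos φ / cos 13.1° along meridians, k = cos 13.1° / cos φ along parallels; h·k = 1.
At 31°: h = 0.8801, k = 1.136; principal scales a = 1.136, b = 0.8801.
sin(ω/2) = (a − b)/(a + b) = 0.2562/2.016 = 0.1271, so ω = 2 arcsin(0.1271) ≈ 14.6°.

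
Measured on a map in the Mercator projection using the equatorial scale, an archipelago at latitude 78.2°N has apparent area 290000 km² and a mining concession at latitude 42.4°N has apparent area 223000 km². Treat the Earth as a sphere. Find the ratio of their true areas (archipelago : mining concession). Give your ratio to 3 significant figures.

0.0997

On Mercator the areal scale is sec²φ, so true area = apparent × cos²φ.
True area of archipelago: 290000 × cos²(78.2°) = 290000 × 0.04182 = 12130 km².
True area of mining concession: 223000 × cos²(42.4°) = 223000 × 0.5453 = 121600 km².
Ratio = 12130 / 121600 ≈ 0.0997.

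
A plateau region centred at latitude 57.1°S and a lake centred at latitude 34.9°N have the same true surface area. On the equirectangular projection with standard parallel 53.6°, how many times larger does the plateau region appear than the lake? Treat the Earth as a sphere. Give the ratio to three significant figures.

1.51

The equidistant cylindrical projection with φ₀ = 53.6° has h = 1 (meridians true) and k = cos φ₀ / cos φ along parallels.
Areal scale at 57.1°: h·k = 1.000 × 1.093 = 1.093.
Areal scale at 34.9°: h·k = 1.000 × 0.7235 = 0.7235.
Ratio = 1.093/0.7235 ≈ 1.51.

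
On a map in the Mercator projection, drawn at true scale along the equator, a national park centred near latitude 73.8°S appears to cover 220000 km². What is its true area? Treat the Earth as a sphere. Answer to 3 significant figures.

17100 km²

For Mercator, h = k = sec φ (a conformal cylindrical projection has a single point scale, 1/cos φ).
Areal scale = k² = sec²φ = 1/cos²(73.8°) = 1/0.2790² = 12.85.
True area = apparent / (areal scale) = 220000 / 12.85 ≈ 17100 km².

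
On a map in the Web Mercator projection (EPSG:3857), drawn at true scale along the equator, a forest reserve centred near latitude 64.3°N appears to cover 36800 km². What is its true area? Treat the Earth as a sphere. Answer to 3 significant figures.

6920 km²

Mercator is conformal, so the point scale is isotropic: h = k = sec φ = 1/cos φ.
Areal scale = k² = sec²φ = 1/cos²(64.3°) = 1/0.4337² = 5.317.
True area = apparent / (areal scale) = 36800 / 5.317 ≈ 6920 km².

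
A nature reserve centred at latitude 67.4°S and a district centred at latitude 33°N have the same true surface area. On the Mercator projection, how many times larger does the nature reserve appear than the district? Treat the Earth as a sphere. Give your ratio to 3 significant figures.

4.76

Mercator areal scale is sec²φ.
At 67.4°: sec²(67.4°) = 1/0.3843² = 6.771.
At 33°: sec²(33°) = 1/0.8387² = 1.422.
Ratio = 6.771/1.422 = cos²(33°)/cos²(67.4°) ≈ 4.76.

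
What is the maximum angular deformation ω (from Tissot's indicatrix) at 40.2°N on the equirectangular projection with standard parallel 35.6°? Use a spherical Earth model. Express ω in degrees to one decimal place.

In the equirectangular projection with standard parallel φ₀ = 35.6° (x = Rλ cos φ₀, y = Rφ), meridians are true-scale (h = 1) and the parallel scale is k = cos φ₀ / cos φ.
At 40.2°: h = 1.000, k = 1.065; principal scales a = 1.065, b = 1.000.
sin(ω/2) = (a − b)/(a + b) = 0.06455/2.065 = 0.03127, so ω = 2 arcsin(0.03127) ≈ 3.6°.

3.6°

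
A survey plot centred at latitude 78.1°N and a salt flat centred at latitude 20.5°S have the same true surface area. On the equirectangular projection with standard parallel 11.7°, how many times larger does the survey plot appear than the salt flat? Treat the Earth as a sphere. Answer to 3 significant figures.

4.54

With standard parallel φ₀ = 11.7°, the equirectangular projection gives x = Rλ cos φ₀, y = Rφ, so h = 1 and k = cos 11.7° / cos φ.
Areal scale at 78.1°: h·k = 1.000 × 4.749 = 4.749.
Areal scale at 20.5°: h·k = 1.000 × 1.045 = 1.045.
Ratio = 4.749/1.045 ≈ 4.54.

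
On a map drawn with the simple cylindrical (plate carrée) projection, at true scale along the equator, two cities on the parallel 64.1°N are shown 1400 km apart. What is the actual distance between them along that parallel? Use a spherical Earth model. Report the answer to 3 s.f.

612 km

For the equirectangular projection with φ₀ = 0 (plate carrée), h = 1 along meridians and k = sec φ along parallels.
Along the parallel at 64.1°, map distances are exaggerated by k = sec 64.1° = 2.289.
True distance = 1400 / 2.289 = 1400 × cos 64.1° ≈ 612 km.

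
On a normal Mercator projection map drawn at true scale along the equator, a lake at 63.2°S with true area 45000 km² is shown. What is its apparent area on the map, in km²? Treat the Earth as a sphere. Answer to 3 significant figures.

The Mercator projection is conformal; its linear scale factor is the same in every direction and equals sec φ = 1/cos φ.
Areal scale = k² = sec²φ = 1/cos²(63.2°) = 1/0.4509² = 4.919.
Apparent area = 45000 × 4.919 ≈ 221000 km².

221000 km²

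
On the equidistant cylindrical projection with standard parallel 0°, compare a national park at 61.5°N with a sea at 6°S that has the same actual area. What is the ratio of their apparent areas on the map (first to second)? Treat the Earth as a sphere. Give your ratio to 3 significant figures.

For the equirectangular projection with φ₀ = 0 (plate carrée), h = 1 along meridians and k = sec φ along parallels.
Areal scale at 61.5°: h·k = 1.000 × 2.096 = 2.096.
Areal scale at 6°: h·k = 1.000 × 1.006 = 1.006.
Ratio = 2.096/1.006 ≈ 2.08.

2.08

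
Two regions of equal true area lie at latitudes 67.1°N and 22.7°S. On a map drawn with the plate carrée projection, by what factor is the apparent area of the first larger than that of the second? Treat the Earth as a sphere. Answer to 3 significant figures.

2.37

For the equirectangular projection with φ₀ = 0 (plate carrée), h = 1 along meridians and k = sec φ along parallels.
Areal scale at 67.1°: h·k = 1.000 × 2.570 = 2.570.
Areal scale at 22.7°: h·k = 1.000 × 1.084 = 1.084.
Ratio = 2.570/1.084 ≈ 2.37.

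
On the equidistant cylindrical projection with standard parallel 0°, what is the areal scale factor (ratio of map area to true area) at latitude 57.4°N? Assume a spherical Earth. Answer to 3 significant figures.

1.86

In the plate carrée (x = Rλ, y = Rφ), meridians are true-scale (h = 1) and parallels are stretched by k = sec φ.
Areal scale = h·k = 1 × sec φ; at 57.4°, h = 1.000, k = 1.856, so h·k = 1.856.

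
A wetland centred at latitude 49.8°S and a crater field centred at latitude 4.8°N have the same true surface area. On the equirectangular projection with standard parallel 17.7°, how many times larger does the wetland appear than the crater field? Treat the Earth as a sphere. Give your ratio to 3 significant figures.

1.54

The equidistant cylindrical projection with φ₀ = 17.7° has h = 1 (meridians true) and k = cos φ₀ / cos φ along parallels.
Areal scale at 49.8°: h·k = 1.000 × 1.476 = 1.476.
Areal scale at 4.8°: h·k = 1.000 × 0.9560 = 0.9560.
Ratio = 1.476/0.9560 ≈ 1.54.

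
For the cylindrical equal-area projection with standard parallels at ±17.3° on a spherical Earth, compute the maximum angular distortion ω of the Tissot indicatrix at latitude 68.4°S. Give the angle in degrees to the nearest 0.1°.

95.7°

A cylindrical equal-area projection with standard parallel φ₀ has meridian scale h = cos φ / cos φ₀ and parallel scale k = cos φ₀ / cos φ (so areas are preserved, h·k = 1).
At 68.4°: h = 0.3856, k = 2.594; principal scales a = 2.594, b = 0.3856.
sin(ω/2) = (a − b)/(a + b) = 2.208/2.979 = 0.7412, so ω = 2 arcsin(0.7412) ≈ 95.7°.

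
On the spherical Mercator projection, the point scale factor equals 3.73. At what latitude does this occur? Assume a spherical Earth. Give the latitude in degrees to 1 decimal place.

Mercator scale is k = sec φ = 1/cos φ.
1/cos φ = 3.73  ⇒  cos φ = 0.2681  ⇒  φ = arccos(0.2681) ≈ 74.4°.

74.4°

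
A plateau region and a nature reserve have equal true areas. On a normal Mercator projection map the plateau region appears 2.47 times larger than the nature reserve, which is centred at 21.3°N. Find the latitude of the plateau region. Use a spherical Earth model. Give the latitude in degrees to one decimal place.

For equal true areas on Mercator, apparent areas scale as sec²φ, so the ratio is cos²φ₂ / cos²φ₁.
cos²φ₂ / cos²φ₁ = 2.47  ⇒  cos φ₁ = cos 21.3° / √2.47 = 0.9317/1.572 = 0.5928.
φ₁ = arccos(0.5928) ≈ 53.6°.

53.6°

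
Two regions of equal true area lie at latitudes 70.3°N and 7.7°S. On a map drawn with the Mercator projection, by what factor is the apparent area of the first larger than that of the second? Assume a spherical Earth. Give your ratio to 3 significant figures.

On Mercator, area is exaggerated by sec²φ = 1/cos²φ.
At 70.3°: sec²(70.3°) = 1/0.3371² = 8.800.
At 7.7°: sec²(7.7°) = 1/0.9910² = 1.018.
Ratio = 8.800/1.018 = cos²(7.7°)/cos²(70.3°) ≈ 8.64.

8.64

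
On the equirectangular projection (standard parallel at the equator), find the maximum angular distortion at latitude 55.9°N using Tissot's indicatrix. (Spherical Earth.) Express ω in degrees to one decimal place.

32.7°

In the plate carrée (x = Rλ, y = Rφ), meridians are true-scale (h = 1) and parallels are stretched by k = sec φ.
At 55.9°: h = 1.000, k = 1.784; principal scales a = 1.784, b = 1.000.
sin(ω/2) = (a − b)/(a + b) = 0.7837/2.784 = 0.2815, so ω = 2 arcsin(0.2815) ≈ 32.7°.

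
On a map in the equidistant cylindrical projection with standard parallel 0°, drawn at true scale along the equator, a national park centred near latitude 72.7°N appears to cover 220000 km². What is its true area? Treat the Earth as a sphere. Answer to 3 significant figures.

Plate carrée maps x = Rλ, y = Rφ. The meridian scale is h = 1 and the parallel scale is k = 1/cos φ = sec φ.
Areal scale = h·k = 1 × sec φ; at 72.7°, h = 1.000, k = 3.363, so h·k = 3.363.
True area = apparent / (areal scale) = 220000 / 3.363 ≈ 65400 km².

65400 km²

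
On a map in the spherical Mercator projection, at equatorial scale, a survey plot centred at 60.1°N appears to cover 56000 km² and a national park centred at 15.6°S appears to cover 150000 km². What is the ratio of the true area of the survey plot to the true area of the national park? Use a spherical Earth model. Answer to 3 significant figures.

0.100

On Mercator the areal scale is sec²φ, so true area = apparent × cos²φ.
True area of survey plot: 56000 × cos²(60.1°) = 56000 × 0.2485 = 13920 km².
True area of national park: 150000 × cos²(15.6°) = 150000 × 0.9277 = 139200 km².
Ratio = 13920 / 139200 ≈ 0.100.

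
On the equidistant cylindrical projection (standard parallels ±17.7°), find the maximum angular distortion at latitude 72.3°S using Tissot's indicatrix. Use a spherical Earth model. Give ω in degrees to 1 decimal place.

62.1°

In the equirectangular projection with standard parallel φ₀ = 17.7° (x = Rλ cos φ₀, y = Rφ), meridians are true-scale (h = 1) and the parallel scale is k = cos φ₀ / cos φ.
At 72.3°: h = 1.000, k = 3.133; principal scales a = 3.133, b = 1.000.
sin(ω/2) = (a − b)/(a + b) = 2.133/4.133 = 0.5161, so ω = 2 arcsin(0.5161) ≈ 62.1°.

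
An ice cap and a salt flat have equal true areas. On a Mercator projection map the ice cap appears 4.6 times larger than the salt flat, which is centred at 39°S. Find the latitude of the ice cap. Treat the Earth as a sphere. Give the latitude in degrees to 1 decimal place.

68.8°

On Mercator, (apparent₁)/(apparent₂) = sec²φ₁ / sec²φ₂ when true areas are equal.
cos²φ₂ / cos²φ₁ = 4.6  ⇒  cos φ₁ = cos 39° / √4.6 = 0.7771/2.145 = 0.3623.
φ₁ = arccos(0.3623) ≈ 68.8°.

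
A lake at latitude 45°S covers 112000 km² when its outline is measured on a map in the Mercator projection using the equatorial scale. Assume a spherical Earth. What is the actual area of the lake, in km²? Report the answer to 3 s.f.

Mercator is conformal, so the point scale is isotropic: h = k = sec φ = 1/cos φ.
Areal scale = k² = sec²φ = 1/cos²(45°) = 1/0.7071² = 2.000.
True area = apparent / (areal scale) = 112000 / 2.000 ≈ 56000 km².

56000 km²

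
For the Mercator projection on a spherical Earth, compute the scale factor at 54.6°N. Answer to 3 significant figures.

Mercator is conformal, so the point scale is isotropic: h = k = sec φ = 1/cos φ.
k = 1/cos 54.6° = 1/0.5793 = 1.726.

1.73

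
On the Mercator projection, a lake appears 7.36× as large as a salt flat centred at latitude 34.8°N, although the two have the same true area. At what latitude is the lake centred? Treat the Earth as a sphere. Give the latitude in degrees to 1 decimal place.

On Mercator, (apparent₁)/(apparent₂) = sec²φ₁ / sec²φ₂ when true areas are equal.
cos²φ₂ / cos²φ₁ = 7.36  ⇒  cos φ₁ = cos 34.8° / √7.36 = 0.8211/2.713 = 0.3027.
φ₁ = arccos(0.3027) ≈ 72.4°.

72.4°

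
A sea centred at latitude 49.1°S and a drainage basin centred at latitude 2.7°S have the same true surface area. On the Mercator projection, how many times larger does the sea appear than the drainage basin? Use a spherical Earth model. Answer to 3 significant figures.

2.33

Mercator is conformal with k = sec φ, so areal scale = k² = sec²φ.
At 49.1°: sec²(49.1°) = 1/0.6547² = 2.333.
At 2.7°: sec²(2.7°) = 1/0.9989² = 1.002.
Ratio = 2.333/1.002 = cos²(2.7°)/cos²(49.1°) ≈ 2.33.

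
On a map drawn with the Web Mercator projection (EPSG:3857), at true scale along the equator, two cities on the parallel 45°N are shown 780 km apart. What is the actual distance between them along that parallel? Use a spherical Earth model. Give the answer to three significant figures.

For Mercator, h = k = sec φ (a conformal cylindrical projection has a single point scale, 1/cos φ).
Along the parallel at 45°, map distances are exaggerated by k = sec 45° = 1.414.
True distance = 780 / 1.414 = 780 × cos 45° ≈ 552 km.

552 km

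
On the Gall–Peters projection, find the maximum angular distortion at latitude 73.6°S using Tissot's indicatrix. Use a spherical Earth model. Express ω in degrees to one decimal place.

The Gall–Peters projection is cylindrical equal-area with φ₀ = 45°. Cylindrical equal-area (φ₀ = 45°): h = cos φ / cos 45° along meridians, k = cos 45° / cos φ along parallels; h·k = 1.
At 73.6°: h = 0.3993, k = 2.504; principal scales a = 2.504, b = 0.3993.
sin(ω/2) = (a − b)/(a + b) = 2.105/2.904 = 0.7250, so ω = 2 arcsin(0.7250) ≈ 92.9°.

92.9°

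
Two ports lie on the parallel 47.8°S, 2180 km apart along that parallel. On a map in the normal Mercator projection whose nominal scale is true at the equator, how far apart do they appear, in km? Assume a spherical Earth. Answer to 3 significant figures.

The Mercator projection is conformal; its linear scale factor is the same in every direction and equals sec φ = 1/cos φ.
Along the parallel, k = sec 47.8° = 1/0.6717 = 1.489.
Map distance = 2180 × 1.489 ≈ 3250 km.

3250 km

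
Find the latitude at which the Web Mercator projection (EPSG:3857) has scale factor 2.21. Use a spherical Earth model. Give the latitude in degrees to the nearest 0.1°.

63.1°

Mercator scale is k = sec φ = 1/cos φ.
1/cos φ = 2.21  ⇒  cos φ = 0.4525  ⇒  φ = arccos(0.4525) ≈ 63.1°.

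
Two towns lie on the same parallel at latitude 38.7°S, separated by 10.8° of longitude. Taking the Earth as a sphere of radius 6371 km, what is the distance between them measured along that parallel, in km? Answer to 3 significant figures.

937 km

Arc length along a parallel = R cos φ · Δλ (with Δλ in radians).
= 6371 × cos 38.7° × (10.8° × π/180) = 6371 × 0.7804 × 0.1885 ≈ 937 km.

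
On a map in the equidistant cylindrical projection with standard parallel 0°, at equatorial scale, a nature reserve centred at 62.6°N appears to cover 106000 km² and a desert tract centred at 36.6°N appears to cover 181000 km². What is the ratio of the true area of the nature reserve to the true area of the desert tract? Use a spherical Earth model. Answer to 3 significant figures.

0.336

On the plate carrée, areal scale = h·k = 1 × sec φ, so true area = apparent × cos φ.
True area of nature reserve: 106000 × cos(62.6°) = 106000 × 0.4602 = 48780 km².
True area of desert tract: 181000 × cos(36.6°) = 181000 × 0.8028 = 145300 km².
Ratio = 48780 / 145300 ≈ 0.336.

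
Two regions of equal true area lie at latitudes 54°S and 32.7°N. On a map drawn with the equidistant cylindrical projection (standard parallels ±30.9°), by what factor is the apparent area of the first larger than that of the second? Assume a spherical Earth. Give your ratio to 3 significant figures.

With standard parallel φ₀ = 30.9°, the equirectangular projection gives x = Rλ cos φ₀, y = Rφ, so h = 1 and k = cos 30.9° / cos φ.
Areal scale at 54°: h·k = 1.000 × 1.460 = 1.460.
Areal scale at 32.7°: h·k = 1.000 × 1.020 = 1.020.
Ratio = 1.460/1.020 ≈ 1.43.

1.43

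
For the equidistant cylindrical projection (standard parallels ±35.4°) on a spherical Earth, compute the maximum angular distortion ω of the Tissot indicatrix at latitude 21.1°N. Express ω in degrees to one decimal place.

The equidistant cylindrical projection with φ₀ = 35.4° has h = 1 (meridians true) and k = cos φ₀ / cos φ along parallels.
At 21.1°: h = 1.000, k = 0.8737; principal scales a = 1.000, b = 0.8737.
sin(ω/2) = (a − b)/(a + b) = 0.1263/1.874 = 0.06740, so ω = 2 arcsin(0.06740) ≈ 7.7°.

7.7°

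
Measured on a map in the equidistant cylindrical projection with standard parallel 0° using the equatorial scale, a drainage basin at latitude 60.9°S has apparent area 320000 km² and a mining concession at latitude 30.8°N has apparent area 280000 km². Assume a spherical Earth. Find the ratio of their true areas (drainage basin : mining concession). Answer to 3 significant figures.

Plate carrée has h = 1 and k = sec φ, giving areal scale sec φ; true area = (apparent area) · cos φ.
True area of drainage basin: 320000 × cos(60.9°) = 320000 × 0.4863 = 155600 km².
True area of mining concession: 280000 × cos(30.8°) = 280000 × 0.8590 = 240500 km².
Ratio = 155600 / 240500 ≈ 0.647.

0.647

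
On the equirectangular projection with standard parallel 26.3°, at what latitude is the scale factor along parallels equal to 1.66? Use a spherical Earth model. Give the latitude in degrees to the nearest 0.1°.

57.3°

In the equirectangular projection with standard parallel φ₀ = 26.3° (x = Rλ cos φ₀, y = Rφ), meridians are true-scale (h = 1) and the parallel scale is k = cos φ₀ / cos φ.
k = cos φ₀ / cos φ = 1.66  ⇒  cos φ = cos 26.3° / 1.66 = 0.5401.
φ = arccos(0.5401) ≈ 57.3°.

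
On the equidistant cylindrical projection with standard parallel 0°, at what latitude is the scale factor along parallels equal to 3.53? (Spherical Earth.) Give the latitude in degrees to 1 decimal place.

73.5°

Plate carrée: h = 1, k = sec φ along parallels.
sec φ = 3.53  ⇒  cos φ = 0.2833  ⇒  φ ≈ 73.5°.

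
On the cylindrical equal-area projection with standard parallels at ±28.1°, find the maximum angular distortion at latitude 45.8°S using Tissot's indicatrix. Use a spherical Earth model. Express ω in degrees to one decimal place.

26.7°

A cylindrical equal-area projection with standard parallel φ₀ has meridian scale h = cos φ / cos φ₀ and parallel scale k = cos φ₀ / cos φ (so areas are preserved, h·k = 1).
At 45.8°: h = 0.7903, k = 1.265; principal scales a = 1.265, b = 0.7903.
sin(ω/2) = (a − b)/(a + b) = 0.4750/2.056 = 0.2311, so ω = 2 arcsin(0.2311) ≈ 26.7°.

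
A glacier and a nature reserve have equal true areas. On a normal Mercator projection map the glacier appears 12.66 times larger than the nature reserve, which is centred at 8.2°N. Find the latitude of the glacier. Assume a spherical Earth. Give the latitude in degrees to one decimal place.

Mercator areal scale is sec²φ, so apparent-area ratio = sec²φ₁ / sec²φ₂ = cos²φ₂ / cos²φ₁.
cos²φ₂ / cos²φ₁ = 12.66  ⇒  cos φ₁ = cos 8.2° / √12.66 = 0.9898/3.558 = 0.2782.
φ₁ = arccos(0.2782) ≈ 73.8°.

73.8°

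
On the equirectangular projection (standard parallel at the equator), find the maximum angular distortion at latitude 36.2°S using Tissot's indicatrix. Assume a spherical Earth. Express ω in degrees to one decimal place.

For the equirectangular projection with φ₀ = 0 (plate carrée), h = 1 along meridians and k = sec φ along parallels.
At 36.2°: h = 1.000, k = 1.239; principal scales a = 1.239, b = 1.000.
sin(ω/2) = (a − b)/(a + b) = 0.2392/2.239 = 0.1068, so ω = 2 arcsin(0.1068) ≈ 12.3°.

12.3°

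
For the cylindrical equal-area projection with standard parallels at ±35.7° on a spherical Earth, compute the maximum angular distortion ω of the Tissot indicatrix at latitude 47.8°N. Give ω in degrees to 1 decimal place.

21.6°

A cylindrical equal-area projection with standard parallel φ₀ has meridian scale h = cos φ / cos φ₀ and parallel scale k = cos φ₀ / cos φ (so areas are preserved, h·k = 1).
At 47.8°: h = 0.8272, k = 1.209; principal scales a = 1.209, b = 0.8272.
sin(ω/2) = (a − b)/(a + b) = 0.3818/2.036 = 0.1875, so ω = 2 arcsin(0.1875) ≈ 21.6°.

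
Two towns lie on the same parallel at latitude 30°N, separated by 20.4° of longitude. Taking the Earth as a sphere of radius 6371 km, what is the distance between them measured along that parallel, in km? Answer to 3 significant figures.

Arc length along a parallel = R cos φ · Δλ (with Δλ in radians).
= 6371 × cos 30° × (20.4° × π/180) = 6371 × 0.8660 × 0.3560 ≈ 1960 km.

1960 km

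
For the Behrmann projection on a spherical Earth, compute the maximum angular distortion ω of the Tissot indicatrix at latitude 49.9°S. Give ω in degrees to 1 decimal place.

Behrmann is a cylindrical equal-area projection with standard parallels at ±30°. A cylindrical equal-area projection with standard parallel φ₀ has meridian scale h = cos φ / cos φ₀ and parallel scale k = cos φ₀ / cos φ (so areas are preserved, h·k = 1).
At 49.9°: h = 0.7438, k = 1.345; principal scales a = 1.345, b = 0.7438.
sin(ω/2) = (a − b)/(a + b) = 0.6007/2.088 = 0.2877, so ω = 2 arcsin(0.2877) ≈ 33.4°.

33.4°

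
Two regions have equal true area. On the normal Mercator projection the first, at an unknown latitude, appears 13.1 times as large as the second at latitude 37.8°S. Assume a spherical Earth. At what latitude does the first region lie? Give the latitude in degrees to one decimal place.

On Mercator, (apparent₁)/(apparent₂) = sec²φ₁ / sec²φ₂ when true areas are equal.
cos²φ₂ / cos²φ₁ = 13.1  ⇒  cos φ₁ = cos 37.8° / √13.1 = 0.7902/3.619 = 0.2183.
φ₁ = arccos(0.2183) ≈ 77.4°.

77.4°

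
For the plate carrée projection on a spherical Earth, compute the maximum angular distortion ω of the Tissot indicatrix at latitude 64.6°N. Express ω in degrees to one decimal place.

In the plate carrée (x = Rλ, y = Rφ), meridians are true-scale (h = 1) and parallels are stretched by k = sec φ.
At 64.6°: h = 1.000, k = 2.331; principal scales a = 2.331, b = 1.000.
sin(ω/2) = (a − b)/(a + b) = 1.331/3.331 = 0.3996, so ω = 2 arcsin(0.3996) ≈ 47.1°.

47.1°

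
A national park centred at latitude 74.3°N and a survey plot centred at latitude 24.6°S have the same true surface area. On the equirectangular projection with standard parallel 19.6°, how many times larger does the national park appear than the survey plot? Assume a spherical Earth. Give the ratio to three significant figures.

With standard parallel φ₀ = 19.6°, the equirectangular projection gives x = Rλ cos φ₀, y = Rφ, so h = 1 and k = cos 19.6° / cos φ.
Areal scale at 74.3°: h·k = 1.000 × 3.481 = 3.481.
Areal scale at 24.6°: h·k = 1.000 × 1.036 = 1.036.
Ratio = 3.481/1.036 ≈ 3.36.

3.36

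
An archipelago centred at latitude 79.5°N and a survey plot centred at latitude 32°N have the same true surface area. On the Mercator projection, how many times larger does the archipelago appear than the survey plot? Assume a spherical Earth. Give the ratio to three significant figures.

21.7

Mercator is conformal with k = sec φ, so areal scale = k² = sec²φ.
At 79.5°: sec²(79.5°) = 1/0.1822² = 30.11.
At 32°: sec²(32°) = 1/0.8480² = 1.390.
Ratio = 30.11/1.390 = cos²(32°)/cos²(79.5°) ≈ 21.7.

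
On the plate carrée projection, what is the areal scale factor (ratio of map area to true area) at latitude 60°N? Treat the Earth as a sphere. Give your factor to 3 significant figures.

2.00

Plate carrée maps x = Rλ, y = Rφ. The meridian scale is h = 1 and the parallel scale is k = 1/cos φ = sec φ.
Areal scale = h·k = 1 × sec φ; at 60°, h = 1.000, k = 2.000, so h·k = 2.000.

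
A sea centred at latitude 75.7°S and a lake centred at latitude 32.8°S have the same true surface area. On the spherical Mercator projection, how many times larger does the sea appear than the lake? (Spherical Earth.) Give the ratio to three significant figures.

On Mercator, area is exaggerated by sec²φ = 1/cos²φ.
At 75.7°: sec²(75.7°) = 1/0.2470² = 16.39.
At 32.8°: sec²(32.8°) = 1/0.8406² = 1.415.
Ratio = 16.39/1.415 = cos²(32.8°)/cos²(75.7°) ≈ 11.6.

11.6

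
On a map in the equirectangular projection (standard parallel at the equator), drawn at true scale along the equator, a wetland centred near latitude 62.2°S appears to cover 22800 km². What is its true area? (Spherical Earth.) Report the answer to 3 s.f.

In the plate carrée (x = Rλ, y = Rφ), meridians are true-scale (h = 1) and parallels are stretched by k = sec φ.
Areal scale = h·k = 1 × sec φ; at 62.2°, h = 1.000, k = 2.144, so h·k = 2.144.
True area = apparent / (areal scale) = 22800 / 2.144 ≈ 10600 km².

10600 km²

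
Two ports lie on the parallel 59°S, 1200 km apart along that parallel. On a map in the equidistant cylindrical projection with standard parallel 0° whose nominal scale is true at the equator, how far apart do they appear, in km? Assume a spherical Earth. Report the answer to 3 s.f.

2330 km

In the plate carrée (x = Rλ, y = Rφ), meridians are true-scale (h = 1) and parallels are stretched by k = sec φ.
Along the parallel, k = sec 59° = 1/0.5150 = 1.942.
Map distance = 1200 × 1.942 ≈ 2330 km.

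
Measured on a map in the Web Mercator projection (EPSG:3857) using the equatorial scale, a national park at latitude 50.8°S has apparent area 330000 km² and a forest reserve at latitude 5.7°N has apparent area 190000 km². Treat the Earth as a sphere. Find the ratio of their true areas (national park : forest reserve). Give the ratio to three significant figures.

On Mercator the areal scale is sec²φ, so true area = apparent × cos²φ.
True area of national park: 330000 × cos²(50.8°) = 330000 × 0.3995 = 131800 km².
True area of forest reserve: 190000 × cos²(5.7°) = 190000 × 0.9901 = 188100 km².
Ratio = 131800 / 188100 ≈ 0.701.

0.701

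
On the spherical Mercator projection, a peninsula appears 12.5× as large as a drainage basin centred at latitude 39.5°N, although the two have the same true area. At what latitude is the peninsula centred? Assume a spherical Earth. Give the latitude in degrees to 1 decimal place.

For equal true areas on Mercator, apparent areas scale as sec²φ, so the ratio is cos²φ₂ / cos²φ₁.
cos²φ₂ / cos²φ₁ = 12.5  ⇒  cos φ₁ = cos 39.5° / √12.5 = 0.7716/3.536 = 0.2182.
φ₁ = arccos(0.2182) ≈ 77.4°.

77.4°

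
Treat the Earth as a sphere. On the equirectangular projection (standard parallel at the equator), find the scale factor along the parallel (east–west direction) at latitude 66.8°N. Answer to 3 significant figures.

2.54

Plate carrée maps x = Rλ, y = Rφ. The meridian scale is h = 1 and the parallel scale is k = 1/cos φ = sec φ.
k = 1/cos 66.8° = 1/0.3939 = 2.538.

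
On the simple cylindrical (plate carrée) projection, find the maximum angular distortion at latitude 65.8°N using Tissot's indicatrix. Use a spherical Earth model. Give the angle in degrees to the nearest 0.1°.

For the equirectangular projection with φ₀ = 0 (plate carrée), h = 1 along meridians and k = sec φ along parallels.
At 65.8°: h = 1.000, k = 2.439; principal scales a = 2.439, b = 1.000.
sin(ω/2) = (a − b)/(a + b) = 1.439/3.439 = 0.4185, so ω = 2 arcsin(0.4185) ≈ 49.5°.

49.5°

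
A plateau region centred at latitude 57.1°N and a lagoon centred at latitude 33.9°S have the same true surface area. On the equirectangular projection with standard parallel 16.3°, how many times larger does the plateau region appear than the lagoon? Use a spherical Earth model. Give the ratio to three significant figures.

With standard parallel φ₀ = 16.3°, the equirectangular projection gives x = Rλ cos φ₀, y = Rφ, so h = 1 and k = cos 16.3° / cos φ.
Areal scale at 57.1°: h·k = 1.000 × 1.767 = 1.767.
Areal scale at 33.9°: h·k = 1.000 × 1.156 = 1.156.
Ratio = 1.767/1.156 ≈ 1.53.

1.53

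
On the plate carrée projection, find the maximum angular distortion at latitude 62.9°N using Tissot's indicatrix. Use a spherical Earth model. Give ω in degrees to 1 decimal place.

In the plate carrée (x = Rλ, y = Rφ), meridians are true-scale (h = 1) and parallels are stretched by k = sec φ.
At 62.9°: h = 1.000, k = 2.195; principal scales a = 2.195, b = 1.000.
sin(ω/2) = (a − b)/(a + b) = 1.195/3.195 = 0.3741, so ω = 2 arcsin(0.3741) ≈ 43.9°.

43.9°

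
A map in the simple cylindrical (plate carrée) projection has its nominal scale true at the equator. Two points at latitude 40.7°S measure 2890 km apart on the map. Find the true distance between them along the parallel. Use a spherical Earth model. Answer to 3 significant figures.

Plate carrée maps x = Rλ, y = Rφ. The meridian scale is h = 1 and the parallel scale is k = 1/cos φ = sec φ.
Along the parallel at 40.7°, map distances are exaggerated by k = sec 40.7° = 1.319.
True distance = 2890 / 1.319 = 2890 × cos 40.7° ≈ 2190 km.

2190 km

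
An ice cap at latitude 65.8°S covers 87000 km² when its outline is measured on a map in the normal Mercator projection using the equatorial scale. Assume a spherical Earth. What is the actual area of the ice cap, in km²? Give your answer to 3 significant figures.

14600 km²

The Mercator projection is conformal; its linear scale factor is the same in every direction and equals sec φ = 1/cos φ.
Areal scale = k² = sec²φ = 1/cos²(65.8°) = 1/0.4099² = 5.951.
True area = apparent / (areal scale) = 87000 / 5.951 ≈ 14600 km².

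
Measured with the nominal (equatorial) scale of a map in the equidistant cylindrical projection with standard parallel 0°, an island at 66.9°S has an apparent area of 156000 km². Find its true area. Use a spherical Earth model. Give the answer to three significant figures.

Plate carrée maps x = Rλ, y = Rφ. The meridian scale is h = 1 and the parallel scale is k = 1/cos φ = sec φ.
Areal scale = h·k = 1 × sec φ; at 66.9°, h = 1.000, k = 2.549, so h·k = 2.549.
True area = apparent / (areal scale) = 156000 / 2.549 ≈ 61200 km².

61200 km²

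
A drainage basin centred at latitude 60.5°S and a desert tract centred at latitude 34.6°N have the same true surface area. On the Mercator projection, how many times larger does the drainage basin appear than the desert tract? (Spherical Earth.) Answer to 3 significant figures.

Mercator is conformal with k = sec φ, so areal scale = k² = sec²φ.
At 60.5°: sec²(60.5°) = 1/0.4924² = 4.124.
At 34.6°: sec²(34.6°) = 1/0.8231² = 1.476.
Ratio = 4.124/1.476 = cos²(34.6°)/cos²(60.5°) ≈ 2.79.

2.79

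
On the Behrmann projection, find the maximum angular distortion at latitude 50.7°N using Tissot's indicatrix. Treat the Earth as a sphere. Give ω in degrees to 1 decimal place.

Behrmann is a cylindrical equal-area projection with standard parallels at ±30°. Cylindrical equal-area (φ₀ = 30°): h = cos φ / cos 30° along meridians, k = cos 30° / cos φ along parallels; h·k = 1.
At 50.7°: h = 0.7314, k = 1.367; principal scales a = 1.367, b = 0.7314.
sin(ω/2) = (a − b)/(a + b) = 0.6359/2.099 = 0.3030, so ω = 2 arcsin(0.3030) ≈ 35.3°.

35.3°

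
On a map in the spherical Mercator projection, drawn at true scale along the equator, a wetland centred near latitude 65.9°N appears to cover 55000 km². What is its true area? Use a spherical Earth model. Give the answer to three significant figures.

9170 km²

The Mercator projection is conformal; its linear scale factor is the same in every direction and equals sec φ = 1/cos φ.
Areal scale = k² = sec²φ = 1/cos²(65.9°) = 1/0.4083² = 5.998.
True area = apparent / (areal scale) = 55000 / 5.998 ≈ 9170 km².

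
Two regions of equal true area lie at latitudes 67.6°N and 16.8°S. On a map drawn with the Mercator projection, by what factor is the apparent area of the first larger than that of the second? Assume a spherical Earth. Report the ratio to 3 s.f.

6.31

Mercator areal scale is sec²φ.
At 67.6°: sec²(67.6°) = 1/0.3811² = 6.886.
At 16.8°: sec²(16.8°) = 1/0.9573² = 1.091.
Ratio = 6.886/1.091 = cos²(16.8°)/cos²(67.6°) ≈ 6.31.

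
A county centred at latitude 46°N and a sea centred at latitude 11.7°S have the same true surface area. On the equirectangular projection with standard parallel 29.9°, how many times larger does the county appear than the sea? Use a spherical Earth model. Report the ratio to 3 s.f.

The equidistant cylindrical projection with φ₀ = 29.9° has h = 1 (meridians true) and k = cos φ₀ / cos φ along parallels.
Areal scale at 46°: h·k = 1.000 × 1.248 = 1.248.
Areal scale at 11.7°: h·k = 1.000 × 0.8853 = 0.8853.
Ratio = 1.248/0.8853 ≈ 1.41.

1.41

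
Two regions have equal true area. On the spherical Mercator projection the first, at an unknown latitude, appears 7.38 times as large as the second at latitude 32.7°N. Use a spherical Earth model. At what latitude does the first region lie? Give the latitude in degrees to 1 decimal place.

Mercator areal scale is sec²φ, so apparent-area ratio = sec²φ₁ / sec²φ₂ = cos²φ₂ / cos²φ₁.
cos²φ₂ / cos²φ₁ = 7.38  ⇒  cos φ₁ = cos 32.7° / √7.38 = 0.8415/2.717 = 0.3098.
φ₁ = arccos(0.3098) ≈ 72.0°.

72.0°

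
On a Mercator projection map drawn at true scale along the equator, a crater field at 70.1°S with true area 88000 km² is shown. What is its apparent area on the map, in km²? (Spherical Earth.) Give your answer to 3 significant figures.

760000 km²

Mercator is conformal, so the point scale is isotropic: h = k = sec φ = 1/cos φ.
Areal scale = k² = sec²φ = 1/cos²(70.1°) = 1/0.3404² = 8.631.
Apparent area = 88000 × 8.631 ≈ 760000 km².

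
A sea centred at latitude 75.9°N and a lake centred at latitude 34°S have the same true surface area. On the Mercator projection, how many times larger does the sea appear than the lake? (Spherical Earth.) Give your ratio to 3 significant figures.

Mercator is conformal with k = sec φ, so areal scale = k² = sec²φ.
At 75.9°: sec²(75.9°) = 1/0.2436² = 16.85.
At 34°: sec²(34°) = 1/0.8290² = 1.455.
Ratio = 16.85/1.455 = cos²(34°)/cos²(75.9°) ≈ 11.6.

11.6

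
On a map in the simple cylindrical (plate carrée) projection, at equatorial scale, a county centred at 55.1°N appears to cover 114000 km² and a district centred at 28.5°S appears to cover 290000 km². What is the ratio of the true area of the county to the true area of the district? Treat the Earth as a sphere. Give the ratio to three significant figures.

Plate carrée has h = 1 and k = sec φ, giving areal scale sec φ; true area = (apparent area) · cos φ.
True area of county: 114000 × cos(55.1°) = 114000 × 0.5721 = 65220 km².
True area of district: 290000 × cos(28.5°) = 290000 × 0.8788 = 254900 km².
Ratio = 65220 / 254900 ≈ 0.256.

0.256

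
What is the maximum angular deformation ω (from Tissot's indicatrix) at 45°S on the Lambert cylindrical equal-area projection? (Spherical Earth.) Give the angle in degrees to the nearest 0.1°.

38.9°

The Lambert cylindrical equal-area projection is the cylindrical equal-area projection with its standard parallel at the equator (φ₀ = 0). A cylindrical equal-area projection with standard parallel φ₀ has meridian scale h = cos φ / cos φ₀ and parallel scale k = cos φ₀ / cos φ (so areas are preserved, h·k = 1).
At 45°: h = 0.7071, k = 1.414; principal scales a = 1.414, b = 0.7071.
sin(ω/2) = (a − b)/(a + b) = 0.7071/2.121 = 0.3333, so ω = 2 arcsin(0.3333) ≈ 38.9°.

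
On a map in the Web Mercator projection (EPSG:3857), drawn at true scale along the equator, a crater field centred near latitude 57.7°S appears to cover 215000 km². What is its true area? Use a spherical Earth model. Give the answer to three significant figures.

For Mercator, h = k = sec φ (a conformal cylindrical projection has a single point scale, 1/cos φ).
Areal scale = k² = sec²φ = 1/cos²(57.7°) = 1/0.5344² = 3.502.
True area = apparent / (areal scale) = 215000 / 3.502 ≈ 61400 km².

61400 km²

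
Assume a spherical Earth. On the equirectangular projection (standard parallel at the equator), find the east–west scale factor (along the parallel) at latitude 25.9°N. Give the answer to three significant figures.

1.11

In the plate carrée (x = Rλ, y = Rφ), meridians are true-scale (h = 1) and parallels are stretched by k = sec φ.
k = 1/cos 25.9° = 1/0.8996 = 1.112.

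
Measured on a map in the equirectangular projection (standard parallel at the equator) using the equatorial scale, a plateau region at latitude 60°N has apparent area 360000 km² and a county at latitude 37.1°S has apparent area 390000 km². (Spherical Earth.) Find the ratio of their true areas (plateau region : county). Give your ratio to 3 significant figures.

0.579

Plate carrée has h = 1 and k = sec φ, giving areal scale sec φ; true area = (apparent area) · cos φ.
True area of plateau region: 360000 × cos(60°) = 360000 × 0.5000 = 180000 km².
True area of county: 390000 × cos(37.1°) = 390000 × 0.7976 = 311100 km².
Ratio = 180000 / 311100 ≈ 0.579.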